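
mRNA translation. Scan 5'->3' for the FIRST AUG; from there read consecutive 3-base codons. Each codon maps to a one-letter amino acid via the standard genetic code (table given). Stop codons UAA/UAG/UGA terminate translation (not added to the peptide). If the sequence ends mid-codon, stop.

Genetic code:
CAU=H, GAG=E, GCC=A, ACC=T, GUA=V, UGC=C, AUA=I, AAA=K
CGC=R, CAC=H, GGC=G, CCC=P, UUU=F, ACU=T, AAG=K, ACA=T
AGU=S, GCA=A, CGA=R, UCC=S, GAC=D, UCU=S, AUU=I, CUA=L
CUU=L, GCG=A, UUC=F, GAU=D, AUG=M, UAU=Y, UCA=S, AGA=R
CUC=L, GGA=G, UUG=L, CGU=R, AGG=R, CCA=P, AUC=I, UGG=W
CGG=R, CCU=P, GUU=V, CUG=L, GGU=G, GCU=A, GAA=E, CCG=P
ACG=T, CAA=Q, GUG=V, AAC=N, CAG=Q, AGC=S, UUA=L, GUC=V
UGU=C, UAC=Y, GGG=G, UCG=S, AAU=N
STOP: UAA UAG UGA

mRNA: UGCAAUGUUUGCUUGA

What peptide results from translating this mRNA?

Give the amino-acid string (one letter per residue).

Answer: MFA

Derivation:
start AUG at pos 4
pos 4: AUG -> M; peptide=M
pos 7: UUU -> F; peptide=MF
pos 10: GCU -> A; peptide=MFA
pos 13: UGA -> STOP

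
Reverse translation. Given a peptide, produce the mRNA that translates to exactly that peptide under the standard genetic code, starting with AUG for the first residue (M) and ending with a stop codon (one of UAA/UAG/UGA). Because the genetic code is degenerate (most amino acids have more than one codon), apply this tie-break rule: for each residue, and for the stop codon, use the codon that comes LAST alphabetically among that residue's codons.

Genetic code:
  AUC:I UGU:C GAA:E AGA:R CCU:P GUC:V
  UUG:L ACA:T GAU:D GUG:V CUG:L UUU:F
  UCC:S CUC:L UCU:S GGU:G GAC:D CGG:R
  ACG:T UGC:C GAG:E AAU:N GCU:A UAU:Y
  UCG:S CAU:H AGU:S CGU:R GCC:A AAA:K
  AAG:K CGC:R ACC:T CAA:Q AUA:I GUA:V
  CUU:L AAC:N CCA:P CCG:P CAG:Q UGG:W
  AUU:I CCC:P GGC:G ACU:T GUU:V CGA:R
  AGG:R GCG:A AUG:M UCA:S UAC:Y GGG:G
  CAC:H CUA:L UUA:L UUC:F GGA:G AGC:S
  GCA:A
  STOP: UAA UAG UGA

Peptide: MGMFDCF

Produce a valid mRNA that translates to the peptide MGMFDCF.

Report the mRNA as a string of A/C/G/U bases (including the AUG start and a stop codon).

residue 1: M -> AUG (start codon)
residue 2: G codons sorted = GGA,GGC,GGG,GGU -> pick last = GGU
residue 3: M -> AUG (only codon)
residue 4: F codons sorted = UUC,UUU -> pick last = UUU
residue 5: D codons sorted = GAC,GAU -> pick last = GAU
residue 6: C codons sorted = UGC,UGU -> pick last = UGU
residue 7: F codons sorted = UUC,UUU -> pick last = UUU
terminator: stop codons sorted = UAA,UAG,UGA -> pick last = UGA

Answer: mRNA: AUGGGUAUGUUUGAUUGUUUUUGA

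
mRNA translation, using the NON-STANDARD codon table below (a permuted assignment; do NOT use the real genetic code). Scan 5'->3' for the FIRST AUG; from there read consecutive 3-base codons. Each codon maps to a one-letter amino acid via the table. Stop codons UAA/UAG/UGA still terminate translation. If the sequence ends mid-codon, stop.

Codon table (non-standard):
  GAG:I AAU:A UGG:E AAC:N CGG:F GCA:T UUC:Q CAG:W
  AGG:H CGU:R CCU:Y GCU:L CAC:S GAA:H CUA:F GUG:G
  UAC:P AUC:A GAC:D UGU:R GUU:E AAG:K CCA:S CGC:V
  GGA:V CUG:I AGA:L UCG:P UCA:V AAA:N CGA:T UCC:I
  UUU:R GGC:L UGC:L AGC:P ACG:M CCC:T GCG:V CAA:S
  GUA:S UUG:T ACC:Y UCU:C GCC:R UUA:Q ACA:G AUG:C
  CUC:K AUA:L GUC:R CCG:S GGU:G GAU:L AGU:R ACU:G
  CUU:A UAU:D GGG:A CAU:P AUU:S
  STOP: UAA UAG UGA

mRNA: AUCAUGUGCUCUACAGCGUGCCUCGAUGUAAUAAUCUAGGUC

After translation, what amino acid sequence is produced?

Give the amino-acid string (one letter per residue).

Answer: CLCGVLKLSLA

Derivation:
start AUG at pos 3
pos 3: AUG -> C; peptide=C
pos 6: UGC -> L; peptide=CL
pos 9: UCU -> C; peptide=CLC
pos 12: ACA -> G; peptide=CLCG
pos 15: GCG -> V; peptide=CLCGV
pos 18: UGC -> L; peptide=CLCGVL
pos 21: CUC -> K; peptide=CLCGVLK
pos 24: GAU -> L; peptide=CLCGVLKL
pos 27: GUA -> S; peptide=CLCGVLKLS
pos 30: AUA -> L; peptide=CLCGVLKLSL
pos 33: AUC -> A; peptide=CLCGVLKLSLA
pos 36: UAG -> STOP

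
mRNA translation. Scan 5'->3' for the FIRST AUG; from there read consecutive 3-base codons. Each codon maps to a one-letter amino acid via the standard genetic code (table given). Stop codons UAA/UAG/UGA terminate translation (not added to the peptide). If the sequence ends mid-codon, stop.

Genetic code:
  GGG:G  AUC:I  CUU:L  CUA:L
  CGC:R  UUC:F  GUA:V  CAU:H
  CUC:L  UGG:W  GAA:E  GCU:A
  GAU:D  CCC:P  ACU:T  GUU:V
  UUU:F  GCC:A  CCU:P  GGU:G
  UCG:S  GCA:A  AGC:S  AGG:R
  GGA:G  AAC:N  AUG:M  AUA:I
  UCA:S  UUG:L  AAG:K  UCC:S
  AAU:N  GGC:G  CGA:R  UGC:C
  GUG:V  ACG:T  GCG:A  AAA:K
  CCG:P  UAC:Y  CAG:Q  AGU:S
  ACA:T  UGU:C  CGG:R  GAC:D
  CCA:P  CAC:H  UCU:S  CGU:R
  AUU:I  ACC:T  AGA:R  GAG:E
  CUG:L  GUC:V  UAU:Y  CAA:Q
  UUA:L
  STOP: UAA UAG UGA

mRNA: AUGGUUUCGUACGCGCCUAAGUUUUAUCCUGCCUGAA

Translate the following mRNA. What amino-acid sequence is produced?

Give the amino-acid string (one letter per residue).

start AUG at pos 0
pos 0: AUG -> M; peptide=M
pos 3: GUU -> V; peptide=MV
pos 6: UCG -> S; peptide=MVS
pos 9: UAC -> Y; peptide=MVSY
pos 12: GCG -> A; peptide=MVSYA
pos 15: CCU -> P; peptide=MVSYAP
pos 18: AAG -> K; peptide=MVSYAPK
pos 21: UUU -> F; peptide=MVSYAPKF
pos 24: UAU -> Y; peptide=MVSYAPKFY
pos 27: CCU -> P; peptide=MVSYAPKFYP
pos 30: GCC -> A; peptide=MVSYAPKFYPA
pos 33: UGA -> STOP

Answer: MVSYAPKFYPA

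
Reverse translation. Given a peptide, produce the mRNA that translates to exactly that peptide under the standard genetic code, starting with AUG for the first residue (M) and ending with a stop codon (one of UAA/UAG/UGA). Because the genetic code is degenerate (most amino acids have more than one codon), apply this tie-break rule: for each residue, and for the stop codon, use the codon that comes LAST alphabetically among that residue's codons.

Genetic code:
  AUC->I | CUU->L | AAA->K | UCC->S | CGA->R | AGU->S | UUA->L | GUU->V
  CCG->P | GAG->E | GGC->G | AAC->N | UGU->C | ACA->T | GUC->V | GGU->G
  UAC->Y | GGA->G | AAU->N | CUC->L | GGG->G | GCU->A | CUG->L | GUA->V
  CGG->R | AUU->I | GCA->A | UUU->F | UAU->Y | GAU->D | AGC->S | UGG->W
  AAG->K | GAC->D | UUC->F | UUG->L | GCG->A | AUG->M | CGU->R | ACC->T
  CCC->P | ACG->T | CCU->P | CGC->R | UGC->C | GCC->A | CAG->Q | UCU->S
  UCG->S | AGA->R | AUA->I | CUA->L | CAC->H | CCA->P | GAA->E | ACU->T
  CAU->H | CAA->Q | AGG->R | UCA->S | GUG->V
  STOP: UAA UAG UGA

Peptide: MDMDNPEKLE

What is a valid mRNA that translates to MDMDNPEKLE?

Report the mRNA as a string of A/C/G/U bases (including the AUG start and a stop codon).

Answer: mRNA: AUGGAUAUGGAUAAUCCUGAGAAGUUGGAGUGA

Derivation:
residue 1: M -> AUG (start codon)
residue 2: D codons sorted = GAC,GAU -> pick last = GAU
residue 3: M -> AUG (only codon)
residue 4: D codons sorted = GAC,GAU -> pick last = GAU
residue 5: N codons sorted = AAC,AAU -> pick last = AAU
residue 6: P codons sorted = CCA,CCC,CCG,CCU -> pick last = CCU
residue 7: E codons sorted = GAA,GAG -> pick last = GAG
residue 8: K codons sorted = AAA,AAG -> pick last = AAG
residue 9: L codons sorted = CUA,CUC,CUG,CUU,UUA,UUG -> pick last = UUG
residue 10: E codons sorted = GAA,GAG -> pick last = GAG
terminator: stop codons sorted = UAA,UAG,UGA -> pick last = UGA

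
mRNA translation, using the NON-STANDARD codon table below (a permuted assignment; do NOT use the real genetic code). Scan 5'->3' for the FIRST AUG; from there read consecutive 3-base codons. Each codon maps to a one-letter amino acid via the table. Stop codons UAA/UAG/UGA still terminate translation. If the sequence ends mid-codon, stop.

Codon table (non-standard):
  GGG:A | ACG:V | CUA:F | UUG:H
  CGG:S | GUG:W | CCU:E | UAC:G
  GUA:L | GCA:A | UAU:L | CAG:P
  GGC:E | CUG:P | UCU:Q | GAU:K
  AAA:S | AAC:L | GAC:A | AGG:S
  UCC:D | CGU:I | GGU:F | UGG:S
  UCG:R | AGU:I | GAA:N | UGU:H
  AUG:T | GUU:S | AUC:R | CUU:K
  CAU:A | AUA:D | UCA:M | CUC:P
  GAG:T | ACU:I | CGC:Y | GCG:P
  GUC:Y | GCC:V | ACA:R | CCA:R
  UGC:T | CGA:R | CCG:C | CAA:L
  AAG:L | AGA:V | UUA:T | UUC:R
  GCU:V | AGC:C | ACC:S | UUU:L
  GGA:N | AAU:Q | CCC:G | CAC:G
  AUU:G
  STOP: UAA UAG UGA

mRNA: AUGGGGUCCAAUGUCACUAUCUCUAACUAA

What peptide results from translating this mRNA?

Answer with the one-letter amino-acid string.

Answer: TADQYIRQL

Derivation:
start AUG at pos 0
pos 0: AUG -> T; peptide=T
pos 3: GGG -> A; peptide=TA
pos 6: UCC -> D; peptide=TAD
pos 9: AAU -> Q; peptide=TADQ
pos 12: GUC -> Y; peptide=TADQY
pos 15: ACU -> I; peptide=TADQYI
pos 18: AUC -> R; peptide=TADQYIR
pos 21: UCU -> Q; peptide=TADQYIRQ
pos 24: AAC -> L; peptide=TADQYIRQL
pos 27: UAA -> STOP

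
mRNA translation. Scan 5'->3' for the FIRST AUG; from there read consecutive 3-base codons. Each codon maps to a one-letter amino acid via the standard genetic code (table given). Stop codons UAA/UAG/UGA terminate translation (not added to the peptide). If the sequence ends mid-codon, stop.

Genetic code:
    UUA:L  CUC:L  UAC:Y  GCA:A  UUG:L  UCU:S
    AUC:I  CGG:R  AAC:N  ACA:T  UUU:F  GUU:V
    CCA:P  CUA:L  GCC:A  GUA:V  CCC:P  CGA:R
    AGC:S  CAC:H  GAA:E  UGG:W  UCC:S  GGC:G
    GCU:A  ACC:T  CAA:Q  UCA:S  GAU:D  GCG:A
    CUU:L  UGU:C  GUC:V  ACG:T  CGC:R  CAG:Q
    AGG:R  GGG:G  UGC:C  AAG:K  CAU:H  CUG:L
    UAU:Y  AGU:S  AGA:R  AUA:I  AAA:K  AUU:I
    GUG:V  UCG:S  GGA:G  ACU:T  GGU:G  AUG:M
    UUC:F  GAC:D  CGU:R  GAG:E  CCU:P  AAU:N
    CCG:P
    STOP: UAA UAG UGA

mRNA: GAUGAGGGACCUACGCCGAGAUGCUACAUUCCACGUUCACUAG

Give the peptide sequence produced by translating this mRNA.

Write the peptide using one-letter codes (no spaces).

start AUG at pos 1
pos 1: AUG -> M; peptide=M
pos 4: AGG -> R; peptide=MR
pos 7: GAC -> D; peptide=MRD
pos 10: CUA -> L; peptide=MRDL
pos 13: CGC -> R; peptide=MRDLR
pos 16: CGA -> R; peptide=MRDLRR
pos 19: GAU -> D; peptide=MRDLRRD
pos 22: GCU -> A; peptide=MRDLRRDA
pos 25: ACA -> T; peptide=MRDLRRDAT
pos 28: UUC -> F; peptide=MRDLRRDATF
pos 31: CAC -> H; peptide=MRDLRRDATFH
pos 34: GUU -> V; peptide=MRDLRRDATFHV
pos 37: CAC -> H; peptide=MRDLRRDATFHVH
pos 40: UAG -> STOP

Answer: MRDLRRDATFHVH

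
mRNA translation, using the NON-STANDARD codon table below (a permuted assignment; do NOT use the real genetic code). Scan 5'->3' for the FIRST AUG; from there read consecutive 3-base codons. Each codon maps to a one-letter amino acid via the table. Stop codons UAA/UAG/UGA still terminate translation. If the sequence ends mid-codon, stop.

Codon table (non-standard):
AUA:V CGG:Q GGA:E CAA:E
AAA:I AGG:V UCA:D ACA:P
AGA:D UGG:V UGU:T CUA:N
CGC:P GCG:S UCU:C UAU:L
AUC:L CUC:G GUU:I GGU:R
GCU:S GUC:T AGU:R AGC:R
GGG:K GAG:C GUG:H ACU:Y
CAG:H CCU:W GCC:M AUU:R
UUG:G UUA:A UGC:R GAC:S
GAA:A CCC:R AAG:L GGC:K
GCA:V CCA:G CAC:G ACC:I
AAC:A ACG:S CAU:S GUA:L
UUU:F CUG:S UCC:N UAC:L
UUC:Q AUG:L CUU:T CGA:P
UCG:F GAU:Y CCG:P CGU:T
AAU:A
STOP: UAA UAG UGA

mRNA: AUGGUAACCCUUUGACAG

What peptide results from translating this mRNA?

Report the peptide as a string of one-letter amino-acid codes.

start AUG at pos 0
pos 0: AUG -> L; peptide=L
pos 3: GUA -> L; peptide=LL
pos 6: ACC -> I; peptide=LLI
pos 9: CUU -> T; peptide=LLIT
pos 12: UGA -> STOP

Answer: LLIT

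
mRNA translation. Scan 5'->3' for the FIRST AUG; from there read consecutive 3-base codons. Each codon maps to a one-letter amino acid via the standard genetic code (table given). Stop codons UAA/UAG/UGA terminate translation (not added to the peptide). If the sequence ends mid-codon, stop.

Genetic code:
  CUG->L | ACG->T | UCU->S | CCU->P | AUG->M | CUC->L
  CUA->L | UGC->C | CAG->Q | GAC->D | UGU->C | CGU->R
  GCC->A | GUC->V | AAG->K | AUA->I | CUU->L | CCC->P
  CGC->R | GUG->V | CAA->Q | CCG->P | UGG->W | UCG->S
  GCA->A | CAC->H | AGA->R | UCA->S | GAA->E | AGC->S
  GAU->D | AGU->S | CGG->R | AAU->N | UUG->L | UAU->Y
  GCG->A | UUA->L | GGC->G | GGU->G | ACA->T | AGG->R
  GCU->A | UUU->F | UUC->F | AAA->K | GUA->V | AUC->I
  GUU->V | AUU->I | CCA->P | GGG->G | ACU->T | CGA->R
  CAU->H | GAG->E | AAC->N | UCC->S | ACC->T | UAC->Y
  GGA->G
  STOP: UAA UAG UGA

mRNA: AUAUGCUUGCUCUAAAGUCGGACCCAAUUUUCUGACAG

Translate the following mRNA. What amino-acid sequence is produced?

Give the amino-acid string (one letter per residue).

start AUG at pos 2
pos 2: AUG -> M; peptide=M
pos 5: CUU -> L; peptide=ML
pos 8: GCU -> A; peptide=MLA
pos 11: CUA -> L; peptide=MLAL
pos 14: AAG -> K; peptide=MLALK
pos 17: UCG -> S; peptide=MLALKS
pos 20: GAC -> D; peptide=MLALKSD
pos 23: CCA -> P; peptide=MLALKSDP
pos 26: AUU -> I; peptide=MLALKSDPI
pos 29: UUC -> F; peptide=MLALKSDPIF
pos 32: UGA -> STOP

Answer: MLALKSDPIF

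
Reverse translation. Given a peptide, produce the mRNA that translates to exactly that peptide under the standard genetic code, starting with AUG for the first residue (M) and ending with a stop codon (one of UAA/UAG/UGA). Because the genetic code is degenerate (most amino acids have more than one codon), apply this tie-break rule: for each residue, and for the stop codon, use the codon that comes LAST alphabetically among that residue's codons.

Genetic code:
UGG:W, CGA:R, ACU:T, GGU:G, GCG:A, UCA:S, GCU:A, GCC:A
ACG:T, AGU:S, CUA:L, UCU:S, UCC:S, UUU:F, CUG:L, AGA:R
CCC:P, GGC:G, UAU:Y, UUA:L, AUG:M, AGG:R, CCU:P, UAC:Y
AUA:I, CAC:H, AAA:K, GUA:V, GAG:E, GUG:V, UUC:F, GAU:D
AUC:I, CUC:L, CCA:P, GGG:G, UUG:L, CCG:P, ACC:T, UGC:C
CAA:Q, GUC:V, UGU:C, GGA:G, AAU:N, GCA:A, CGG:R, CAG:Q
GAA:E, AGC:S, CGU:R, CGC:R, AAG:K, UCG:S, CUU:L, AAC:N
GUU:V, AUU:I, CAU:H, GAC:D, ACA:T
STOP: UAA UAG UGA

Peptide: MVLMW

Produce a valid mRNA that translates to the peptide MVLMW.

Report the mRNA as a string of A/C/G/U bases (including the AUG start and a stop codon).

residue 1: M -> AUG (start codon)
residue 2: V codons sorted = GUA,GUC,GUG,GUU -> pick last = GUU
residue 3: L codons sorted = CUA,CUC,CUG,CUU,UUA,UUG -> pick last = UUG
residue 4: M -> AUG (only codon)
residue 5: W -> UGG (only codon)
terminator: stop codons sorted = UAA,UAG,UGA -> pick last = UGA

Answer: mRNA: AUGGUUUUGAUGUGGUGA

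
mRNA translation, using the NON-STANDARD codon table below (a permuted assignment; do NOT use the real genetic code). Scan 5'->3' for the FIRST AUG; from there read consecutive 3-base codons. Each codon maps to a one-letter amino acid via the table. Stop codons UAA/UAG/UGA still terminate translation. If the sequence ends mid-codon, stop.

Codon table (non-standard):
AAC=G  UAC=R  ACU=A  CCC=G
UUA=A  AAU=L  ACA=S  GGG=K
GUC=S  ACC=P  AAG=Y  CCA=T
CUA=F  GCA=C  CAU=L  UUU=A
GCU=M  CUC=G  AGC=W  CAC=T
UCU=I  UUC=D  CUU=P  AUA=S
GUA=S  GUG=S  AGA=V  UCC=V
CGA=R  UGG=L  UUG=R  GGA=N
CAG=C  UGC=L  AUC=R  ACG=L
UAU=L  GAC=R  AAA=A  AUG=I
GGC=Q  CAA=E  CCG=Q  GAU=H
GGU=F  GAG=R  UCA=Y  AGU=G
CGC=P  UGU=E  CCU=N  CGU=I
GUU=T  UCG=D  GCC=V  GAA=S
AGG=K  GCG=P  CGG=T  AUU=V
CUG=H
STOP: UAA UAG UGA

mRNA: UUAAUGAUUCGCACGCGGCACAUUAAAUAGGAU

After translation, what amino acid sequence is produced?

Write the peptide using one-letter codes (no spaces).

start AUG at pos 3
pos 3: AUG -> I; peptide=I
pos 6: AUU -> V; peptide=IV
pos 9: CGC -> P; peptide=IVP
pos 12: ACG -> L; peptide=IVPL
pos 15: CGG -> T; peptide=IVPLT
pos 18: CAC -> T; peptide=IVPLTT
pos 21: AUU -> V; peptide=IVPLTTV
pos 24: AAA -> A; peptide=IVPLTTVA
pos 27: UAG -> STOP

Answer: IVPLTTVA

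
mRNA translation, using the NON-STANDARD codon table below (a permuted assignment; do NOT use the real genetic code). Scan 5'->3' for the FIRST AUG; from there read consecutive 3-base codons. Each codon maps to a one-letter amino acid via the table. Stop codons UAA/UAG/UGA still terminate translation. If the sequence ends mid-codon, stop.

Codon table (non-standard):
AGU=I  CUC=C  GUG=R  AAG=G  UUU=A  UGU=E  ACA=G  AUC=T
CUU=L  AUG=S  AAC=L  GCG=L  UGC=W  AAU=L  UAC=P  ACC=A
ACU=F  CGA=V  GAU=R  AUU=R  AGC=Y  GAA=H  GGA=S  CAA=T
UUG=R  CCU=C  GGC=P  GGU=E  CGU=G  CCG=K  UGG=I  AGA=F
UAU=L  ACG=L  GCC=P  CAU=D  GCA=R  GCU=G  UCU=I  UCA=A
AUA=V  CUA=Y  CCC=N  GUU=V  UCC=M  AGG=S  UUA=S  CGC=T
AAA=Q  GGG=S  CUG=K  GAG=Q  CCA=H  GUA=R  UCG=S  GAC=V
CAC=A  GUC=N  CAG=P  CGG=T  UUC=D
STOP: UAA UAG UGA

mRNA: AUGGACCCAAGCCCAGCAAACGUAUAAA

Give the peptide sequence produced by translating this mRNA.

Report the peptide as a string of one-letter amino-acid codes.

Answer: SVHYHRLR

Derivation:
start AUG at pos 0
pos 0: AUG -> S; peptide=S
pos 3: GAC -> V; peptide=SV
pos 6: CCA -> H; peptide=SVH
pos 9: AGC -> Y; peptide=SVHY
pos 12: CCA -> H; peptide=SVHYH
pos 15: GCA -> R; peptide=SVHYHR
pos 18: AAC -> L; peptide=SVHYHRL
pos 21: GUA -> R; peptide=SVHYHRLR
pos 24: UAA -> STOP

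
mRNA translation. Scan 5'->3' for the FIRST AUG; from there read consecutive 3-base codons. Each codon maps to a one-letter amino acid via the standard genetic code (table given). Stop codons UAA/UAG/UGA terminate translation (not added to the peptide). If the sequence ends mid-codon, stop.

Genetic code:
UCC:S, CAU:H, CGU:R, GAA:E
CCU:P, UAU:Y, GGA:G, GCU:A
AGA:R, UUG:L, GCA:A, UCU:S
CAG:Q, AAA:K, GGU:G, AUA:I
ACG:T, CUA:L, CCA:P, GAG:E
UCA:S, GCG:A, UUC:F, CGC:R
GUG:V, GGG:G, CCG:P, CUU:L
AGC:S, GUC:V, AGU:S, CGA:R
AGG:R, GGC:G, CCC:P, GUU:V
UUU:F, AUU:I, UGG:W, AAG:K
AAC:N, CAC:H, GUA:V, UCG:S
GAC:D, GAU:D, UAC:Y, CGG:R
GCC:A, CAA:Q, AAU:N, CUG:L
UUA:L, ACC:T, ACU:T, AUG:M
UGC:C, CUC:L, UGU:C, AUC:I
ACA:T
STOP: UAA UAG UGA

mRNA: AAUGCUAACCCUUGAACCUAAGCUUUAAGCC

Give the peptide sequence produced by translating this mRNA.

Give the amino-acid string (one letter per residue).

start AUG at pos 1
pos 1: AUG -> M; peptide=M
pos 4: CUA -> L; peptide=ML
pos 7: ACC -> T; peptide=MLT
pos 10: CUU -> L; peptide=MLTL
pos 13: GAA -> E; peptide=MLTLE
pos 16: CCU -> P; peptide=MLTLEP
pos 19: AAG -> K; peptide=MLTLEPK
pos 22: CUU -> L; peptide=MLTLEPKL
pos 25: UAA -> STOP

Answer: MLTLEPKL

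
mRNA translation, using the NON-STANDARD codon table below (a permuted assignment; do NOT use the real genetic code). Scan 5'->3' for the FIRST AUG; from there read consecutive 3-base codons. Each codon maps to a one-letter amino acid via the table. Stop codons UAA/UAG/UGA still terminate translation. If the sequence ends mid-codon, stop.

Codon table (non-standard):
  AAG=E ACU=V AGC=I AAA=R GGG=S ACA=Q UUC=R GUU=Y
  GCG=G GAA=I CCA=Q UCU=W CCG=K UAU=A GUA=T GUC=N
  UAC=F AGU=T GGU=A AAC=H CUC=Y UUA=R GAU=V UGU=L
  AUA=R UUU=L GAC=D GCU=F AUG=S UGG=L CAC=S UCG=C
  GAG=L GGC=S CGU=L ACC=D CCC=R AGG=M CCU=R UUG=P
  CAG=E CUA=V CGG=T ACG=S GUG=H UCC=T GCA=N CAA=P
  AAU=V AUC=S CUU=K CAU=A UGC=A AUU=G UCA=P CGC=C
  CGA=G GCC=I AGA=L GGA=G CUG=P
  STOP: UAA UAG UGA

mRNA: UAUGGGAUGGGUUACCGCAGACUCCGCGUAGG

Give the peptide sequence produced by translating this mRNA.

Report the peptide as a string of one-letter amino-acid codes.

start AUG at pos 1
pos 1: AUG -> S; peptide=S
pos 4: GGA -> G; peptide=SG
pos 7: UGG -> L; peptide=SGL
pos 10: GUU -> Y; peptide=SGLY
pos 13: ACC -> D; peptide=SGLYD
pos 16: GCA -> N; peptide=SGLYDN
pos 19: GAC -> D; peptide=SGLYDND
pos 22: UCC -> T; peptide=SGLYDNDT
pos 25: GCG -> G; peptide=SGLYDNDTG
pos 28: UAG -> STOP

Answer: SGLYDNDTG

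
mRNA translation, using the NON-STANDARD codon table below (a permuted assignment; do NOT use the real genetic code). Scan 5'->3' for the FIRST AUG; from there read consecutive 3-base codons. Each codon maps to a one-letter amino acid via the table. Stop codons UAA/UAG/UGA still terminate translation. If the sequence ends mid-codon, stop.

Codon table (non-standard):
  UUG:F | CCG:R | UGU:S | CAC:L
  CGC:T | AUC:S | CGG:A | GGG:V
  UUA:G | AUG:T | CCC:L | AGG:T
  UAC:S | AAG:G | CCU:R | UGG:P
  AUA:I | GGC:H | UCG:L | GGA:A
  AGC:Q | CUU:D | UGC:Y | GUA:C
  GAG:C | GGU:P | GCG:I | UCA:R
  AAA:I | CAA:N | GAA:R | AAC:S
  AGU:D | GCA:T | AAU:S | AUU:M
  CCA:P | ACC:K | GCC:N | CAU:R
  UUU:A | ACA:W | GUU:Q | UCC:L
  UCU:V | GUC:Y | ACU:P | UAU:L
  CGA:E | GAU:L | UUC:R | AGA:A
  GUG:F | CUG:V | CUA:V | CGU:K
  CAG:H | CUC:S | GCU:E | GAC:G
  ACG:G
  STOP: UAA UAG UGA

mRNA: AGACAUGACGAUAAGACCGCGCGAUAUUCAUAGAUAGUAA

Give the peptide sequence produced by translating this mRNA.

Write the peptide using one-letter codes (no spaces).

Answer: TGIARTLMRA

Derivation:
start AUG at pos 4
pos 4: AUG -> T; peptide=T
pos 7: ACG -> G; peptide=TG
pos 10: AUA -> I; peptide=TGI
pos 13: AGA -> A; peptide=TGIA
pos 16: CCG -> R; peptide=TGIAR
pos 19: CGC -> T; peptide=TGIART
pos 22: GAU -> L; peptide=TGIARTL
pos 25: AUU -> M; peptide=TGIARTLM
pos 28: CAU -> R; peptide=TGIARTLMR
pos 31: AGA -> A; peptide=TGIARTLMRA
pos 34: UAG -> STOP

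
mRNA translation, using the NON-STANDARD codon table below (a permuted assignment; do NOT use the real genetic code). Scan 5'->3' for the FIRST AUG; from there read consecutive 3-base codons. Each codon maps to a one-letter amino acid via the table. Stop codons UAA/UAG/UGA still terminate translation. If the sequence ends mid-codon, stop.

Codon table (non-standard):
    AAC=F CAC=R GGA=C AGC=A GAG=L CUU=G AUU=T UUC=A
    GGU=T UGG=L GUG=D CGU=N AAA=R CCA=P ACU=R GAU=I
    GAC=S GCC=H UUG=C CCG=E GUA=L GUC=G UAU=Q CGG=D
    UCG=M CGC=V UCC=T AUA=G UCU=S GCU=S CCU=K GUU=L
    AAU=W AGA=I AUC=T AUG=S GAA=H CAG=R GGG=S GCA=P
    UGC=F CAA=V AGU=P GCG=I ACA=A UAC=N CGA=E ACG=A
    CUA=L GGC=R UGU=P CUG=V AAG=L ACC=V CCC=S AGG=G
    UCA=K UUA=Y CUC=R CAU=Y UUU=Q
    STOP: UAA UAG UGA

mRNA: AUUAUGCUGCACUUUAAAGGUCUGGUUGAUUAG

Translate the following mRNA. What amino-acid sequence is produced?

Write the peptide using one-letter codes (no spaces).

start AUG at pos 3
pos 3: AUG -> S; peptide=S
pos 6: CUG -> V; peptide=SV
pos 9: CAC -> R; peptide=SVR
pos 12: UUU -> Q; peptide=SVRQ
pos 15: AAA -> R; peptide=SVRQR
pos 18: GGU -> T; peptide=SVRQRT
pos 21: CUG -> V; peptide=SVRQRTV
pos 24: GUU -> L; peptide=SVRQRTVL
pos 27: GAU -> I; peptide=SVRQRTVLI
pos 30: UAG -> STOP

Answer: SVRQRTVLI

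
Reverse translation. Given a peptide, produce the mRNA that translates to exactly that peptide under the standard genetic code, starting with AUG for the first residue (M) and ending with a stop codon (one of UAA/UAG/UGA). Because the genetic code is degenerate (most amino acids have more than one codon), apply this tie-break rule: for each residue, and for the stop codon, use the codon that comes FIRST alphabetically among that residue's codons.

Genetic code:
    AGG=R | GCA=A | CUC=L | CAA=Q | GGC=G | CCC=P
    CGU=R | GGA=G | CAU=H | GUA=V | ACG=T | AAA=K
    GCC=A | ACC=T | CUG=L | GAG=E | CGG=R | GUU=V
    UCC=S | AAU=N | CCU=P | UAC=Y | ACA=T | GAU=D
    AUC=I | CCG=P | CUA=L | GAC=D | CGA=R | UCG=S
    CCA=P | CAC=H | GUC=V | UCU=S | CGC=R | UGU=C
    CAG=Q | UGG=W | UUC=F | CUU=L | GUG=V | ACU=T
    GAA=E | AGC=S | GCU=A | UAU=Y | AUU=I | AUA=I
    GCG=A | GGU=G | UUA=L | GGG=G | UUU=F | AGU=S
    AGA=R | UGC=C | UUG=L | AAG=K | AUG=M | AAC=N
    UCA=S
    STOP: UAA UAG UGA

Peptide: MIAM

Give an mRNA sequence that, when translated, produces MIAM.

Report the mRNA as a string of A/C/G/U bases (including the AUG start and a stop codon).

Answer: mRNA: AUGAUAGCAAUGUAA

Derivation:
residue 1: M -> AUG (start codon)
residue 2: I codons sorted = AUA,AUC,AUU -> pick first = AUA
residue 3: A codons sorted = GCA,GCC,GCG,GCU -> pick first = GCA
residue 4: M -> AUG (only codon)
terminator: stop codons sorted = UAA,UAG,UGA -> pick first = UAA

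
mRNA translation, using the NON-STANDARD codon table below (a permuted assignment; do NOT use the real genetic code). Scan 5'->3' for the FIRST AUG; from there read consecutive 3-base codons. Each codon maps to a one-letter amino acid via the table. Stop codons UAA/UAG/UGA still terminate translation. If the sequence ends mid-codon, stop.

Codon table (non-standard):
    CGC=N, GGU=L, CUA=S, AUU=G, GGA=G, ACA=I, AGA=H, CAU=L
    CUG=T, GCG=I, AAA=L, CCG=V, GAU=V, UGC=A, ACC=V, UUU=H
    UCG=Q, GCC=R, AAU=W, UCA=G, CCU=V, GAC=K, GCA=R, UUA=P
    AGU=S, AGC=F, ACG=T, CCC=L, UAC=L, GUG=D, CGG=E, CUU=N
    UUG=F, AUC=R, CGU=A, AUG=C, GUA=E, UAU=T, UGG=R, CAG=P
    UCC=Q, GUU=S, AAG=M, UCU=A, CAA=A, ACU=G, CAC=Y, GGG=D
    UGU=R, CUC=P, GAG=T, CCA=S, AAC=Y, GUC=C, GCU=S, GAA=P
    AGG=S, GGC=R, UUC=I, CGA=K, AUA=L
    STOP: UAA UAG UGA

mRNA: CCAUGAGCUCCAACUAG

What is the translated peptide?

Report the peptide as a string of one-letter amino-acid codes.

Answer: CFQY

Derivation:
start AUG at pos 2
pos 2: AUG -> C; peptide=C
pos 5: AGC -> F; peptide=CF
pos 8: UCC -> Q; peptide=CFQ
pos 11: AAC -> Y; peptide=CFQY
pos 14: UAG -> STOP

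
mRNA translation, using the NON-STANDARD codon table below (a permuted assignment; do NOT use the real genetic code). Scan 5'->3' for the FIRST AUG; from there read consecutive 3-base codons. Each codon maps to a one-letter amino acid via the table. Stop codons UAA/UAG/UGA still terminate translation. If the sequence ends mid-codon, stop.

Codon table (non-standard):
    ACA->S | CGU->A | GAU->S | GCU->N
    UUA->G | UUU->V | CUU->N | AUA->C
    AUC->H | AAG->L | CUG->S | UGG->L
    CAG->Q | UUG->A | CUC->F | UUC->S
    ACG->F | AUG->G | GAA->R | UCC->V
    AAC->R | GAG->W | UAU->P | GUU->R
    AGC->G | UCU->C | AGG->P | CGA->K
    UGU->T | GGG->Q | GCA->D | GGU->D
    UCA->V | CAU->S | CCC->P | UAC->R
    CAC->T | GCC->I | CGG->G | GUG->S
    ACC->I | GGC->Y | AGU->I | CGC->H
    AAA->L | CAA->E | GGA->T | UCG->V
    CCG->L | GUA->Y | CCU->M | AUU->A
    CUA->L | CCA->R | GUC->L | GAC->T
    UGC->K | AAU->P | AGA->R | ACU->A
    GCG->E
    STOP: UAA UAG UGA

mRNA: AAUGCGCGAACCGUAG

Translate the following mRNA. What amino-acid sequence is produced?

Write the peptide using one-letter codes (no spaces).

start AUG at pos 1
pos 1: AUG -> G; peptide=G
pos 4: CGC -> H; peptide=GH
pos 7: GAA -> R; peptide=GHR
pos 10: CCG -> L; peptide=GHRL
pos 13: UAG -> STOP

Answer: GHRL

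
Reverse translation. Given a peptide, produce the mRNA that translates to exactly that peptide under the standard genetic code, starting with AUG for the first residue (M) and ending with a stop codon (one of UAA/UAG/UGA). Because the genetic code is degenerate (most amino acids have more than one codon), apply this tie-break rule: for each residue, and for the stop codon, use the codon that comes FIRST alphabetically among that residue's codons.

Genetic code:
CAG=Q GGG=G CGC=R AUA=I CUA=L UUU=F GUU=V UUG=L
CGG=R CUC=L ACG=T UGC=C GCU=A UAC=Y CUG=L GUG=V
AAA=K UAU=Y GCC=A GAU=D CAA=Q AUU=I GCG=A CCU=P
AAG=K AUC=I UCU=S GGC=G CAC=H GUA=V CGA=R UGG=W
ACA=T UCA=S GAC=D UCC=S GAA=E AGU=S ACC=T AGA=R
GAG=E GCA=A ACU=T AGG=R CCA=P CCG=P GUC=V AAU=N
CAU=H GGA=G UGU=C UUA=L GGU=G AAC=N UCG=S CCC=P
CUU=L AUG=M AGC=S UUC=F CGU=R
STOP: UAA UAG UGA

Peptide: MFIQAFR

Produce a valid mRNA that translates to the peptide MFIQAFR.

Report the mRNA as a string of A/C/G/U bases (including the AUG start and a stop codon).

residue 1: M -> AUG (start codon)
residue 2: F codons sorted = UUC,UUU -> pick first = UUC
residue 3: I codons sorted = AUA,AUC,AUU -> pick first = AUA
residue 4: Q codons sorted = CAA,CAG -> pick first = CAA
residue 5: A codons sorted = GCA,GCC,GCG,GCU -> pick first = GCA
residue 6: F codons sorted = UUC,UUU -> pick first = UUC
residue 7: R codons sorted = AGA,AGG,CGA,CGC,CGG,CGU -> pick first = AGA
terminator: stop codons sorted = UAA,UAG,UGA -> pick first = UAA

Answer: mRNA: AUGUUCAUACAAGCAUUCAGAUAA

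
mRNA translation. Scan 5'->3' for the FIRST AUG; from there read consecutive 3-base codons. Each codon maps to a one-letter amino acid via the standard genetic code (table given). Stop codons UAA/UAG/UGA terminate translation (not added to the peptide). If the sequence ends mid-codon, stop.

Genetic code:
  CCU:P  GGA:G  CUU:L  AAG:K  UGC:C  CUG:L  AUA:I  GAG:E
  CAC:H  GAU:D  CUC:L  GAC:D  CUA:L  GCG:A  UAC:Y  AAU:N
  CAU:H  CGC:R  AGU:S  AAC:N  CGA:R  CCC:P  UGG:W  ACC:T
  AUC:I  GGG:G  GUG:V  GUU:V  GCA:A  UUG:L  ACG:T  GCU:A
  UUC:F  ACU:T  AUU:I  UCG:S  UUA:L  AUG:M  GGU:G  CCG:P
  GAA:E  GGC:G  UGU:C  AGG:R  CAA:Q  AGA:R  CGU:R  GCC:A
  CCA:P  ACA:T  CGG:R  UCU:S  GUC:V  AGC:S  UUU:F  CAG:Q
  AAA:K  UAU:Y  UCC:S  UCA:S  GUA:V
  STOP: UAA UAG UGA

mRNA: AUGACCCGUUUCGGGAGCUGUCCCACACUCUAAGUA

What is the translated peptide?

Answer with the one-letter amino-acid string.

Answer: MTRFGSCPTL

Derivation:
start AUG at pos 0
pos 0: AUG -> M; peptide=M
pos 3: ACC -> T; peptide=MT
pos 6: CGU -> R; peptide=MTR
pos 9: UUC -> F; peptide=MTRF
pos 12: GGG -> G; peptide=MTRFG
pos 15: AGC -> S; peptide=MTRFGS
pos 18: UGU -> C; peptide=MTRFGSC
pos 21: CCC -> P; peptide=MTRFGSCP
pos 24: ACA -> T; peptide=MTRFGSCPT
pos 27: CUC -> L; peptide=MTRFGSCPTL
pos 30: UAA -> STOP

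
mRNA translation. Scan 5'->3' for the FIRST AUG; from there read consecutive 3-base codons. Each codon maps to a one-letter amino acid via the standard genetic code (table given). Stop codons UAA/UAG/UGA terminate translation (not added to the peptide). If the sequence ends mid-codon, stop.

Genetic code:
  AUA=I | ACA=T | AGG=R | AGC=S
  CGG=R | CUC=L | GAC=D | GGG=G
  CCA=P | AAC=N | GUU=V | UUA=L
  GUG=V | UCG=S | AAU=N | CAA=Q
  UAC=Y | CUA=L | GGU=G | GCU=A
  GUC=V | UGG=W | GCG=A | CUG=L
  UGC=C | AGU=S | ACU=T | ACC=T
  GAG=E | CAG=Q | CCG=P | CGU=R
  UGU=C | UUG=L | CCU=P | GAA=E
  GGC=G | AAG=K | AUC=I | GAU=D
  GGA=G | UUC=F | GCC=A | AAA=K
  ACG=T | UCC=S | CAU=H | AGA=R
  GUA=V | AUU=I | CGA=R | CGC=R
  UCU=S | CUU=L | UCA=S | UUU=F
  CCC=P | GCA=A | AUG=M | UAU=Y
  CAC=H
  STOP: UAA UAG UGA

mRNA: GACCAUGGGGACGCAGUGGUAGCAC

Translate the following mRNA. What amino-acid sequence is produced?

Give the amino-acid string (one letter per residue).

start AUG at pos 4
pos 4: AUG -> M; peptide=M
pos 7: GGG -> G; peptide=MG
pos 10: ACG -> T; peptide=MGT
pos 13: CAG -> Q; peptide=MGTQ
pos 16: UGG -> W; peptide=MGTQW
pos 19: UAG -> STOP

Answer: MGTQW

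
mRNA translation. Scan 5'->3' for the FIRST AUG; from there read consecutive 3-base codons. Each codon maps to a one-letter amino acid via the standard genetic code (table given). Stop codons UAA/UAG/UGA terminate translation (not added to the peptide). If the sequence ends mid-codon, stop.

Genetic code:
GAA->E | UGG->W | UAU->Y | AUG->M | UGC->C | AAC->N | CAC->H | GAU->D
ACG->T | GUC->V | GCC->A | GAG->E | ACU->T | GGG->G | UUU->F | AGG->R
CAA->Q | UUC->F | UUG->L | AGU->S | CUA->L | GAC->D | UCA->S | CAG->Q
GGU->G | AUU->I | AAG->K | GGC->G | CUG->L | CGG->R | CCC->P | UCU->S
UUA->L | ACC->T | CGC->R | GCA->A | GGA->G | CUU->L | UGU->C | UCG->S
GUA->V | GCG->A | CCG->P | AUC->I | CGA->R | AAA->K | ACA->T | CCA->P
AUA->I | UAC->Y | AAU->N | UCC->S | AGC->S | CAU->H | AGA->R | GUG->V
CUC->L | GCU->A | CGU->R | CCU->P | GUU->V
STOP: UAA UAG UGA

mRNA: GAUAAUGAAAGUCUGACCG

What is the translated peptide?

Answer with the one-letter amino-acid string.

Answer: MKV

Derivation:
start AUG at pos 4
pos 4: AUG -> M; peptide=M
pos 7: AAA -> K; peptide=MK
pos 10: GUC -> V; peptide=MKV
pos 13: UGA -> STOP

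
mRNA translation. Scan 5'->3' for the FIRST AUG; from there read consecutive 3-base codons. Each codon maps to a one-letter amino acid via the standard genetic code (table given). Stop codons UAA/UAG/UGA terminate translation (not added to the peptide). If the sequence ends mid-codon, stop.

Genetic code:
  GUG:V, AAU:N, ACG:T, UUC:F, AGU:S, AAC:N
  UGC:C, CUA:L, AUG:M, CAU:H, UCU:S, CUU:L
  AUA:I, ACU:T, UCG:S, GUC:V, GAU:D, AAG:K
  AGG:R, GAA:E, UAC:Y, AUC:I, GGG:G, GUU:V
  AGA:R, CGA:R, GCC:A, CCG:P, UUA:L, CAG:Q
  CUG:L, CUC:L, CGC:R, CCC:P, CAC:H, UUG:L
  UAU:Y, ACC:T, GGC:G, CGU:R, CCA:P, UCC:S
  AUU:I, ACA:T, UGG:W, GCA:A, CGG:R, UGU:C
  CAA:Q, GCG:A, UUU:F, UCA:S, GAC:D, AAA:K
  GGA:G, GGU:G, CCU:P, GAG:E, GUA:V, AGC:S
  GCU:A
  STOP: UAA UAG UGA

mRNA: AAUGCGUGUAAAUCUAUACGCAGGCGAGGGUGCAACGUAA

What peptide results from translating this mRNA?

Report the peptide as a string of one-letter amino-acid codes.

start AUG at pos 1
pos 1: AUG -> M; peptide=M
pos 4: CGU -> R; peptide=MR
pos 7: GUA -> V; peptide=MRV
pos 10: AAU -> N; peptide=MRVN
pos 13: CUA -> L; peptide=MRVNL
pos 16: UAC -> Y; peptide=MRVNLY
pos 19: GCA -> A; peptide=MRVNLYA
pos 22: GGC -> G; peptide=MRVNLYAG
pos 25: GAG -> E; peptide=MRVNLYAGE
pos 28: GGU -> G; peptide=MRVNLYAGEG
pos 31: GCA -> A; peptide=MRVNLYAGEGA
pos 34: ACG -> T; peptide=MRVNLYAGEGAT
pos 37: UAA -> STOP

Answer: MRVNLYAGEGAT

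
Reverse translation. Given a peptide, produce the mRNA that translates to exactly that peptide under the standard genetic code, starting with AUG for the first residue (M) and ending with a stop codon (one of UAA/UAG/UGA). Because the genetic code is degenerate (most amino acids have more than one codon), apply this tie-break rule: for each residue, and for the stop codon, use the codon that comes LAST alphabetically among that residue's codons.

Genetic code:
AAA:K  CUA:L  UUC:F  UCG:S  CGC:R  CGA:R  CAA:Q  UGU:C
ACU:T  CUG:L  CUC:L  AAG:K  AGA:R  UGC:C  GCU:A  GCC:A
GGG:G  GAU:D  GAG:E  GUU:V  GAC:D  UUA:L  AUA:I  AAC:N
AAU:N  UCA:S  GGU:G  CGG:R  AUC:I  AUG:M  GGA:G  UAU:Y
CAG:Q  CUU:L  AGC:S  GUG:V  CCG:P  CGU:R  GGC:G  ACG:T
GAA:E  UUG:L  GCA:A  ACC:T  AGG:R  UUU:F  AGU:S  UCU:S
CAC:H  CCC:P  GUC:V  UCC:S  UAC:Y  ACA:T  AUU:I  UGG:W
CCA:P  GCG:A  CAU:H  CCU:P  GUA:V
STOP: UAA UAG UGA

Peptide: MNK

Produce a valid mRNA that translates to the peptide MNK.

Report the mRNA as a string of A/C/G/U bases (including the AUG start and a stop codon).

residue 1: M -> AUG (start codon)
residue 2: N codons sorted = AAC,AAU -> pick last = AAU
residue 3: K codons sorted = AAA,AAG -> pick last = AAG
terminator: stop codons sorted = UAA,UAG,UGA -> pick last = UGA

Answer: mRNA: AUGAAUAAGUGA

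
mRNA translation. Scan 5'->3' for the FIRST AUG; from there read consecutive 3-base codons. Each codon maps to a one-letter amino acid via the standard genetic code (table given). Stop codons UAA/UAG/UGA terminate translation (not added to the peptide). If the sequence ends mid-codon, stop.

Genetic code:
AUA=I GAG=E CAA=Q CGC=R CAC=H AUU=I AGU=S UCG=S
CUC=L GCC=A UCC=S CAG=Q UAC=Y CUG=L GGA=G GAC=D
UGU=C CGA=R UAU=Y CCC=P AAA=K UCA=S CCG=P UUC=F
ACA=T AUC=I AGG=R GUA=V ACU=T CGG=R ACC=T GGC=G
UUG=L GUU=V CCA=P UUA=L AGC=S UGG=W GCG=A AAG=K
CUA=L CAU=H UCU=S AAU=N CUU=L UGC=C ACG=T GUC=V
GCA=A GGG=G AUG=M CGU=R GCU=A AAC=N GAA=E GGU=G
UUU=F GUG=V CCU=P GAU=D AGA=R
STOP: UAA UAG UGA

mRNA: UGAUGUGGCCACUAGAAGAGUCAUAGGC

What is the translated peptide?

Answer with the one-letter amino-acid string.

start AUG at pos 2
pos 2: AUG -> M; peptide=M
pos 5: UGG -> W; peptide=MW
pos 8: CCA -> P; peptide=MWP
pos 11: CUA -> L; peptide=MWPL
pos 14: GAA -> E; peptide=MWPLE
pos 17: GAG -> E; peptide=MWPLEE
pos 20: UCA -> S; peptide=MWPLEES
pos 23: UAG -> STOP

Answer: MWPLEES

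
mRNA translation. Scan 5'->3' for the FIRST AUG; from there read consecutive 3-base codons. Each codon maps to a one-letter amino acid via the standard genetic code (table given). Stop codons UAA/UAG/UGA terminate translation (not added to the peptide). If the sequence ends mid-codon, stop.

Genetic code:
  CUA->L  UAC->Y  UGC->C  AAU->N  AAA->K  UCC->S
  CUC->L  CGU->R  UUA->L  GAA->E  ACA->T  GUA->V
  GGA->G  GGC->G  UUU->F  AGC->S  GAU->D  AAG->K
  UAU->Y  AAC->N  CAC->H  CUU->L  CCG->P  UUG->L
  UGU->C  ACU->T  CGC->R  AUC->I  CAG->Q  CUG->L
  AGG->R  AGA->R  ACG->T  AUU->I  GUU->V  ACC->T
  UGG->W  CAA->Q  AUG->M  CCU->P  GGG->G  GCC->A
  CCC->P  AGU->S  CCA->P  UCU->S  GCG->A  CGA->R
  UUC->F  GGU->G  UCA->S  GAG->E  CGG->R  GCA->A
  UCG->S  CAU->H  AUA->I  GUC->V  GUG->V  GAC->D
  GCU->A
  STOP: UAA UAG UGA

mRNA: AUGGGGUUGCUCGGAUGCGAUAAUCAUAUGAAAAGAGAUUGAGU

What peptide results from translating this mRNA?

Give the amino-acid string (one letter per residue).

Answer: MGLLGCDNHMKRD

Derivation:
start AUG at pos 0
pos 0: AUG -> M; peptide=M
pos 3: GGG -> G; peptide=MG
pos 6: UUG -> L; peptide=MGL
pos 9: CUC -> L; peptide=MGLL
pos 12: GGA -> G; peptide=MGLLG
pos 15: UGC -> C; peptide=MGLLGC
pos 18: GAU -> D; peptide=MGLLGCD
pos 21: AAU -> N; peptide=MGLLGCDN
pos 24: CAU -> H; peptide=MGLLGCDNH
pos 27: AUG -> M; peptide=MGLLGCDNHM
pos 30: AAA -> K; peptide=MGLLGCDNHMK
pos 33: AGA -> R; peptide=MGLLGCDNHMKR
pos 36: GAU -> D; peptide=MGLLGCDNHMKRD
pos 39: UGA -> STOP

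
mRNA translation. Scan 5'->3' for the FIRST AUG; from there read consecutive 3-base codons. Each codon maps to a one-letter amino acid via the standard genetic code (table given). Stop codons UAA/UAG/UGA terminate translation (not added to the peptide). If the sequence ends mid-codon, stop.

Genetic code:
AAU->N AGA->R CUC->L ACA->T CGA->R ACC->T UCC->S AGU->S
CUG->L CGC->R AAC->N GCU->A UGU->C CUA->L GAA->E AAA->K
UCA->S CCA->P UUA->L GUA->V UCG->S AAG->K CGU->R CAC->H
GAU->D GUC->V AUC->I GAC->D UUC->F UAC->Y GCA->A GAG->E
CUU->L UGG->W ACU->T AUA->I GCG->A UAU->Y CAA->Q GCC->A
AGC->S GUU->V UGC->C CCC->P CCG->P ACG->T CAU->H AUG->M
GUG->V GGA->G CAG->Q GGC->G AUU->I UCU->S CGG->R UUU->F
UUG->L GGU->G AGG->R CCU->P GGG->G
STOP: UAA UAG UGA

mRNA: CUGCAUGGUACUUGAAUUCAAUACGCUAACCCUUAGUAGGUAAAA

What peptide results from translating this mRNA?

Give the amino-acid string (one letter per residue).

start AUG at pos 4
pos 4: AUG -> M; peptide=M
pos 7: GUA -> V; peptide=MV
pos 10: CUU -> L; peptide=MVL
pos 13: GAA -> E; peptide=MVLE
pos 16: UUC -> F; peptide=MVLEF
pos 19: AAU -> N; peptide=MVLEFN
pos 22: ACG -> T; peptide=MVLEFNT
pos 25: CUA -> L; peptide=MVLEFNTL
pos 28: ACC -> T; peptide=MVLEFNTLT
pos 31: CUU -> L; peptide=MVLEFNTLTL
pos 34: AGU -> S; peptide=MVLEFNTLTLS
pos 37: AGG -> R; peptide=MVLEFNTLTLSR
pos 40: UAA -> STOP

Answer: MVLEFNTLTLSR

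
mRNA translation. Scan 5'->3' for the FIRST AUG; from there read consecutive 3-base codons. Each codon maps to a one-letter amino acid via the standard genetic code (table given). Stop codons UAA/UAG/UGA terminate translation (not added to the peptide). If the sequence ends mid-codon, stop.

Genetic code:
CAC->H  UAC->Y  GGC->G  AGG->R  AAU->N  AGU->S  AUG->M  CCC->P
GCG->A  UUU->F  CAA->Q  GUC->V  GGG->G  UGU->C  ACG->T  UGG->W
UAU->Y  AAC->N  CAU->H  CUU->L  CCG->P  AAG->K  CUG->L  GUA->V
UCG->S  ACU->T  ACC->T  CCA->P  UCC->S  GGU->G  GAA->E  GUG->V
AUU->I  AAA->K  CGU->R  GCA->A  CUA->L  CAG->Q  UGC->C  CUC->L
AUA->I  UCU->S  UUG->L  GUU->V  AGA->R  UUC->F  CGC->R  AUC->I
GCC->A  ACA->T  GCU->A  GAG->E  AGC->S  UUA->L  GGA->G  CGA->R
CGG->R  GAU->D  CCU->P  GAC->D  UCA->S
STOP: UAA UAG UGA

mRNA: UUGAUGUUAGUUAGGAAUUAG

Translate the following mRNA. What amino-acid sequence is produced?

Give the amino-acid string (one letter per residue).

start AUG at pos 3
pos 3: AUG -> M; peptide=M
pos 6: UUA -> L; peptide=ML
pos 9: GUU -> V; peptide=MLV
pos 12: AGG -> R; peptide=MLVR
pos 15: AAU -> N; peptide=MLVRN
pos 18: UAG -> STOP

Answer: MLVRN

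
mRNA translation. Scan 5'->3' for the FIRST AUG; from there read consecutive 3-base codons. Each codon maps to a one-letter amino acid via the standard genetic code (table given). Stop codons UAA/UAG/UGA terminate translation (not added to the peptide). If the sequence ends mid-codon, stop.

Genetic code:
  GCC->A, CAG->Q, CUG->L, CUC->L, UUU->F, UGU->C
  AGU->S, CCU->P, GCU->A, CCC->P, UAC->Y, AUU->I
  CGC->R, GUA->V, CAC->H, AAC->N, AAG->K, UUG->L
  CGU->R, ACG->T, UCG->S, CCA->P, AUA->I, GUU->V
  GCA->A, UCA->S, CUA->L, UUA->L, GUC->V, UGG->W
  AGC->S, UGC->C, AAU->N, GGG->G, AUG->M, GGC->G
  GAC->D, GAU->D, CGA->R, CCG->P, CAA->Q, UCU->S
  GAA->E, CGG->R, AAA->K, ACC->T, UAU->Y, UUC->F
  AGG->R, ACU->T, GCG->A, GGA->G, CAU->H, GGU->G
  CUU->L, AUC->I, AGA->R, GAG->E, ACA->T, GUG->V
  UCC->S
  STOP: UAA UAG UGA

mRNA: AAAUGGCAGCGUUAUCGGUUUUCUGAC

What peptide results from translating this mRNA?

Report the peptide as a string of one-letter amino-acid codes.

Answer: MAALSVF

Derivation:
start AUG at pos 2
pos 2: AUG -> M; peptide=M
pos 5: GCA -> A; peptide=MA
pos 8: GCG -> A; peptide=MAA
pos 11: UUA -> L; peptide=MAAL
pos 14: UCG -> S; peptide=MAALS
pos 17: GUU -> V; peptide=MAALSV
pos 20: UUC -> F; peptide=MAALSVF
pos 23: UGA -> STOP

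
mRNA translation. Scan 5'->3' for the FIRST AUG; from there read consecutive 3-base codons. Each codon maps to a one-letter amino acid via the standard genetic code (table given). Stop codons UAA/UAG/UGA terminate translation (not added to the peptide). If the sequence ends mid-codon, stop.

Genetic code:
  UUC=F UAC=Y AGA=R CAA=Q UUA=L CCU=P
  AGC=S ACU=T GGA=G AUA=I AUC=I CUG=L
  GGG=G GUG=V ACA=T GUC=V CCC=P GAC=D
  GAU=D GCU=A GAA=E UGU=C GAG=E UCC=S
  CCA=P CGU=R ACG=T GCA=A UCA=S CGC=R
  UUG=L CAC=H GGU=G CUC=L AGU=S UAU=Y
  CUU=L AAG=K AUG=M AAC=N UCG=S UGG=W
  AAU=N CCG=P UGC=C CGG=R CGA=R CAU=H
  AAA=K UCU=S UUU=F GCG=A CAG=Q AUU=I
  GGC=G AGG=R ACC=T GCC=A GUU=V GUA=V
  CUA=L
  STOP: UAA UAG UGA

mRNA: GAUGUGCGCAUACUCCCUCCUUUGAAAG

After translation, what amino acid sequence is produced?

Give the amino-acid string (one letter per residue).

Answer: MCAYSLL

Derivation:
start AUG at pos 1
pos 1: AUG -> M; peptide=M
pos 4: UGC -> C; peptide=MC
pos 7: GCA -> A; peptide=MCA
pos 10: UAC -> Y; peptide=MCAY
pos 13: UCC -> S; peptide=MCAYS
pos 16: CUC -> L; peptide=MCAYSL
pos 19: CUU -> L; peptide=MCAYSLL
pos 22: UGA -> STOP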